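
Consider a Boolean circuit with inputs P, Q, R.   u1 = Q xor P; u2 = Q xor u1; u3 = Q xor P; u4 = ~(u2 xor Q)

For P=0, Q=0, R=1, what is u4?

1

u1 = 0 xor 0 = 0
u2 = 0 xor 0 = 0
u4 = ~(0 xor 0) = 1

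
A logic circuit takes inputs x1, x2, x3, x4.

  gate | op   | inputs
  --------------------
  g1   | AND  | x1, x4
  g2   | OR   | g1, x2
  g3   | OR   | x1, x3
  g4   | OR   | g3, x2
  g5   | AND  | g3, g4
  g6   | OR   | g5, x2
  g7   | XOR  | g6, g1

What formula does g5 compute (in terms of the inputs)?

(x1 OR x3) AND ((x1 OR x3) OR x2)

g3 = x1 OR x3
g4 = g3 OR x2 = (x1 OR x3) OR x2
g5 = g3 AND g4 = (x1 OR x3) AND ((x1 OR x3) OR x2)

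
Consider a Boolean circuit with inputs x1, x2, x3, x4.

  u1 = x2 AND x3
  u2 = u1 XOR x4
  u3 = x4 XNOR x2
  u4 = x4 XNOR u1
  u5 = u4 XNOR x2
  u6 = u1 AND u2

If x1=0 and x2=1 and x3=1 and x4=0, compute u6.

u1 = 1 AND 1 = 1
u2 = 1 XOR 0 = 1
u6 = 1 AND 1 = 1

1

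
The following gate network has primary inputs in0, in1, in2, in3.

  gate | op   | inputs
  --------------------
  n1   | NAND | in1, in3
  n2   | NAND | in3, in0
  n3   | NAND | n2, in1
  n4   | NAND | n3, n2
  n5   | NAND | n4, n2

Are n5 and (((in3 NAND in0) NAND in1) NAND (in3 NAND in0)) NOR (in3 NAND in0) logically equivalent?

n2 = in3 NAND in0
n3 = n2 NAND in1 = (in3 NAND in0) NAND in1
n4 = n3 NAND n2 = ((in3 NAND in0) NAND in1) NAND (in3 NAND in0)
n5 = n4 NAND n2 = (((in3 NAND in0) NAND in1) NAND (in3 NAND in0)) NAND (in3 NAND in0)
At in0=0, in1=0, in2=0, in3=0: circuit gives 1, formula gives 0.

No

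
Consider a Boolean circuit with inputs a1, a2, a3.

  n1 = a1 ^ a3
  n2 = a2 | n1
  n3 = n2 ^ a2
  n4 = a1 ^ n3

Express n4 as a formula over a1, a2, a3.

a1 ^ ((a2 | (a1 ^ a3)) ^ a2)

n1 = a1 ^ a3
n2 = a2 | n1 = a2 | (a1 ^ a3)
n3 = n2 ^ a2 = (a2 | (a1 ^ a3)) ^ a2
n4 = a1 ^ n3 = a1 ^ ((a2 | (a1 ^ a3)) ^ a2)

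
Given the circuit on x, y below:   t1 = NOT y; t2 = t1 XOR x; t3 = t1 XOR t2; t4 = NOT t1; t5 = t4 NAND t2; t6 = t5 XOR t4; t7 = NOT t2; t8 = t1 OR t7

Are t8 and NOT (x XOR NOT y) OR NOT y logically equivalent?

Yes

t1 = NOT y
t2 = t1 XOR x = NOT y XOR x
t7 = NOT t2 = NOT (NOT y XOR x)
t8 = t1 OR t7 = NOT y OR NOT (NOT y XOR x)
At x=1, y=1: circuit gives 0, formula gives 0.
At x=0, y=0: circuit gives 1, formula gives 1.
Agrees on all 4 inputs.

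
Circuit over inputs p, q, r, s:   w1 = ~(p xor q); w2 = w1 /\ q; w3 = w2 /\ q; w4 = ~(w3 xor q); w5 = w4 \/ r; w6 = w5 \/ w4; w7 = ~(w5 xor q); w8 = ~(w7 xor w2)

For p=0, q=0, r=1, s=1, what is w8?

1

w1 = ~(0 xor 0) = 1
w2 = 1 /\ 0 = 0
w3 = 0 /\ 0 = 0
w4 = ~(0 xor 0) = 1
w5 = 1 \/ 1 = 1
w7 = ~(1 xor 0) = 0
w8 = ~(0 xor 0) = 1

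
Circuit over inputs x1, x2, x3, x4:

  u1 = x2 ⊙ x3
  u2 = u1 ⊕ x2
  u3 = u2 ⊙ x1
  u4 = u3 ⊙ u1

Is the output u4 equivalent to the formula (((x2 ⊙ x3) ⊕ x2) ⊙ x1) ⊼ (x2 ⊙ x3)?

u1 = x2 ⊙ x3
u2 = u1 ⊕ x2 = (x2 ⊙ x3) ⊕ x2
u3 = u2 ⊙ x1 = ((x2 ⊙ x3) ⊕ x2) ⊙ x1
u4 = u3 ⊙ u1 = (((x2 ⊙ x3) ⊕ x2) ⊙ x1) ⊙ (x2 ⊙ x3)
At x1=0, x2=0, x3=0, x4=0: circuit gives 0, formula gives 1.

No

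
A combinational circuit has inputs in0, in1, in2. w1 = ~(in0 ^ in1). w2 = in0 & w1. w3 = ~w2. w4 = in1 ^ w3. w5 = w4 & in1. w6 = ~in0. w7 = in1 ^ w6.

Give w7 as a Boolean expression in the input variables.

in1 ^ ~in0

w6 = ~in0
w7 = in1 ^ w6 = in1 ^ ~in0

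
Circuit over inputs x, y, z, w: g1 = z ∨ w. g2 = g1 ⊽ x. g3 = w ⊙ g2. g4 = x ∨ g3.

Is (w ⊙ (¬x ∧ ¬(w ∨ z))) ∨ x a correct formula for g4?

g1 = z ∨ w
g2 = g1 ⊽ x = (z ∨ w) ⊽ x
g3 = w ⊙ g2 = w ⊙ ((z ∨ w) ⊽ x)
g4 = x ∨ g3 = x ∨ (w ⊙ ((z ∨ w) ⊽ x))
At x=0, y=0, z=0, w=0: circuit gives 0, formula gives 0.
At x=0, y=0, z=1, w=0: circuit gives 1, formula gives 1.
Agrees on all 16 inputs.

Yes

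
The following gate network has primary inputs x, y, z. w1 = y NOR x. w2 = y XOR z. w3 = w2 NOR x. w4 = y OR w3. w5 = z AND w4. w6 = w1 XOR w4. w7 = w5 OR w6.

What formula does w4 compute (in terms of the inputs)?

w2 = y XOR z
w3 = w2 NOR x = (y XOR z) NOR x
w4 = y OR w3 = y OR ((y XOR z) NOR x)

y OR ((y XOR z) NOR x)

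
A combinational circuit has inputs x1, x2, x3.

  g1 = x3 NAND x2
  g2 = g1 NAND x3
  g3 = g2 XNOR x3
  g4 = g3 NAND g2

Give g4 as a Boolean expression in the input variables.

(((x3 NAND x2) NAND x3) XNOR x3) NAND ((x3 NAND x2) NAND x3)

g1 = x3 NAND x2
g2 = g1 NAND x3 = (x3 NAND x2) NAND x3
g3 = g2 XNOR x3 = ((x3 NAND x2) NAND x3) XNOR x3
g4 = g3 NAND g2 = (((x3 NAND x2) NAND x3) XNOR x3) NAND ((x3 NAND x2) NAND x3)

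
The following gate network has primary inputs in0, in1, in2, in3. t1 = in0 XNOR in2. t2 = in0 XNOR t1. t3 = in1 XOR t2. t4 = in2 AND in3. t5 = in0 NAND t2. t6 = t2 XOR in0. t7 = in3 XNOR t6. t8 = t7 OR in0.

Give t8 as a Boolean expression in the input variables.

(in3 XNOR ((in0 XNOR (in0 XNOR in2)) XOR in0)) OR in0

t1 = in0 XNOR in2
t2 = in0 XNOR t1 = in0 XNOR (in0 XNOR in2)
t6 = t2 XOR in0 = (in0 XNOR (in0 XNOR in2)) XOR in0
t7 = in3 XNOR t6 = in3 XNOR ((in0 XNOR (in0 XNOR in2)) XOR in0)
t8 = t7 OR in0 = (in3 XNOR ((in0 XNOR (in0 XNOR in2)) XOR in0)) OR in0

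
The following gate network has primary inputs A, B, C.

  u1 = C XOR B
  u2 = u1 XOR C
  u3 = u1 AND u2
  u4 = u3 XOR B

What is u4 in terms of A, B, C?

((C XOR B) AND ((C XOR B) XOR C)) XOR B

u1 = C XOR B
u2 = u1 XOR C = (C XOR B) XOR C
u3 = u1 AND u2 = (C XOR B) AND ((C XOR B) XOR C)
u4 = u3 XOR B = ((C XOR B) AND ((C XOR B) XOR C)) XOR B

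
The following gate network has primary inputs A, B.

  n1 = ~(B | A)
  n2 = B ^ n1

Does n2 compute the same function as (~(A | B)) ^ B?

n1 = ~(B | A)
n2 = B ^ n1 = B ^ (~(B | A))
At A=1, B=0: circuit gives 0, formula gives 0.
At A=0, B=0: circuit gives 1, formula gives 1.
Agrees on all 4 inputs.

Yes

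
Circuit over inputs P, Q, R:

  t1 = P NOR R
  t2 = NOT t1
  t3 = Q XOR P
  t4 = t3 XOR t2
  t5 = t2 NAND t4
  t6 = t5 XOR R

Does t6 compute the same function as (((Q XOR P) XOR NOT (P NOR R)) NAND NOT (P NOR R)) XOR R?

Yes

t1 = P NOR R
t2 = NOT t1 = NOT (P NOR R)
t3 = Q XOR P
t4 = t3 XOR t2 = (Q XOR P) XOR NOT (P NOR R)
t5 = t2 NAND t4 = NOT (P NOR R) NAND ((Q XOR P) XOR NOT (P NOR R))
t6 = t5 XOR R = (NOT (P NOR R) NAND ((Q XOR P) XOR NOT (P NOR R))) XOR R
At P=0, Q=1, R=1: circuit gives 0, formula gives 0.
At P=0, Q=0, R=0: circuit gives 1, formula gives 1.
Agrees on all 8 inputs.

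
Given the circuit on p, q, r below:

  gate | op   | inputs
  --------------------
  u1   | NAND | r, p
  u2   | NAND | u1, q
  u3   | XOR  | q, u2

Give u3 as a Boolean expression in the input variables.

u1 = r NAND p
u2 = u1 NAND q = (r NAND p) NAND q
u3 = q XOR u2 = q XOR ((r NAND p) NAND q)

q XOR ((r NAND p) NAND q)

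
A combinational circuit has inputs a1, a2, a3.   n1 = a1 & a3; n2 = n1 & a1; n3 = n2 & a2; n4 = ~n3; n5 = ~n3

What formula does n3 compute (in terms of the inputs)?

((a1 & a3) & a1) & a2

n1 = a1 & a3
n2 = n1 & a1 = (a1 & a3) & a1
n3 = n2 & a2 = ((a1 & a3) & a1) & a2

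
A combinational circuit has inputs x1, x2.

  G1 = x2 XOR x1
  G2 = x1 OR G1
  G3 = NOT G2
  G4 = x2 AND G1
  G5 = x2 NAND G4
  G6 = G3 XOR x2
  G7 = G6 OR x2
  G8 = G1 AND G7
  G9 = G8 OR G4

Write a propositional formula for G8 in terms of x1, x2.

(x2 XOR x1) AND ((NOT (x1 OR (x2 XOR x1)) XOR x2) OR x2)

G1 = x2 XOR x1
G2 = x1 OR G1 = x1 OR (x2 XOR x1)
G3 = NOT G2 = NOT (x1 OR (x2 XOR x1))
G6 = G3 XOR x2 = NOT (x1 OR (x2 XOR x1)) XOR x2
G7 = G6 OR x2 = (NOT (x1 OR (x2 XOR x1)) XOR x2) OR x2
G8 = G1 AND G7 = (x2 XOR x1) AND ((NOT (x1 OR (x2 XOR x1)) XOR x2) OR x2)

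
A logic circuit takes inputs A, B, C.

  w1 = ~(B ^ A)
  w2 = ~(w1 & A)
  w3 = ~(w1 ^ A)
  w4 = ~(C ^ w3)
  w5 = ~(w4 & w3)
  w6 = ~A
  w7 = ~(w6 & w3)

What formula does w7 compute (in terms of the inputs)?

w1 = ~(B ^ A)
w3 = ~(w1 ^ A) = ~((~(B ^ A)) ^ A)
w6 = ~A
w7 = ~(w6 & w3) = ~(~A & (~((~(B ^ A)) ^ A)))

~(~A & (~((~(B ^ A)) ^ A)))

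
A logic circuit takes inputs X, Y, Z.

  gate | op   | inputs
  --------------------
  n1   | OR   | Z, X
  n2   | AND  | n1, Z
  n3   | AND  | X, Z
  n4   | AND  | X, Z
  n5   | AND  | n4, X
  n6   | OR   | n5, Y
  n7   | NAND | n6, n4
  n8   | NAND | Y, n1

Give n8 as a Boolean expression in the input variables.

n1 = Z OR X
n8 = Y NAND n1 = Y NAND (Z OR X)

Y NAND (Z OR X)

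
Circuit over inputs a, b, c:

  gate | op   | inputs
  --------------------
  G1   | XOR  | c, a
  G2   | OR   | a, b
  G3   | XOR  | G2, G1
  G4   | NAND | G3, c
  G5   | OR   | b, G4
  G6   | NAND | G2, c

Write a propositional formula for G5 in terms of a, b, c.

b OR (((a OR b) XOR (c XOR a)) NAND c)

G1 = c XOR a
G2 = a OR b
G3 = G2 XOR G1 = (a OR b) XOR (c XOR a)
G4 = G3 NAND c = ((a OR b) XOR (c XOR a)) NAND c
G5 = b OR G4 = b OR (((a OR b) XOR (c XOR a)) NAND c)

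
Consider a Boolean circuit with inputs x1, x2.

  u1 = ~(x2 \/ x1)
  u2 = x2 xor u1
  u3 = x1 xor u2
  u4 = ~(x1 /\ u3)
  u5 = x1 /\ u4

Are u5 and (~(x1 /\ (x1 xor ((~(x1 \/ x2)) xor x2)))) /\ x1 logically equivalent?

Yes

u1 = ~(x2 \/ x1)
u2 = x2 xor u1 = x2 xor (~(x2 \/ x1))
u3 = x1 xor u2 = x1 xor (x2 xor (~(x2 \/ x1)))
u4 = ~(x1 /\ u3) = ~(x1 /\ (x1 xor (x2 xor (~(x2 \/ x1)))))
u5 = x1 /\ u4 = x1 /\ (~(x1 /\ (x1 xor (x2 xor (~(x2 \/ x1))))))
At x1=0, x2=0: circuit gives 0, formula gives 0.
At x1=1, x2=1: circuit gives 1, formula gives 1.
Agrees on all 4 inputs.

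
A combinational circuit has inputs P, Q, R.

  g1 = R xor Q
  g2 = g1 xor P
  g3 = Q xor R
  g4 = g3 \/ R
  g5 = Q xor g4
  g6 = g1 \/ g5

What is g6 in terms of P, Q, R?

g1 = R xor Q
g3 = Q xor R
g4 = g3 \/ R = (Q xor R) \/ R
g5 = Q xor g4 = Q xor ((Q xor R) \/ R)
g6 = g1 \/ g5 = (R xor Q) \/ (Q xor ((Q xor R) \/ R))

(R xor Q) \/ (Q xor ((Q xor R) \/ R))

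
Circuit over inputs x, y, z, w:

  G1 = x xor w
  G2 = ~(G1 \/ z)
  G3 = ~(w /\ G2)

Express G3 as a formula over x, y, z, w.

~(w /\ (~((x xor w) \/ z)))

G1 = x xor w
G2 = ~(G1 \/ z) = ~((x xor w) \/ z)
G3 = ~(w /\ G2) = ~(w /\ (~((x xor w) \/ z)))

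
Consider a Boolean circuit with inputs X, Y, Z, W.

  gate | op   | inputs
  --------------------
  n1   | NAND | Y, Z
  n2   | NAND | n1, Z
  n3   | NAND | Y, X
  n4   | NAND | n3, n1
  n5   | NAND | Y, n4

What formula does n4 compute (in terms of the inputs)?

n1 = Y NAND Z
n3 = Y NAND X
n4 = n3 NAND n1 = (Y NAND X) NAND (Y NAND Z)

(Y NAND X) NAND (Y NAND Z)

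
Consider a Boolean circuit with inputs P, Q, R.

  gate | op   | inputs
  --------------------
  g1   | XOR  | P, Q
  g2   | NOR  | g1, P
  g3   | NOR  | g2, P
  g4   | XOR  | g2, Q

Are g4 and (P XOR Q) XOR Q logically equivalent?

g1 = P XOR Q
g2 = g1 NOR P = (P XOR Q) NOR P
g4 = g2 XOR Q = ((P XOR Q) NOR P) XOR Q
At P=0, Q=0, R=0: circuit gives 1, formula gives 0.

No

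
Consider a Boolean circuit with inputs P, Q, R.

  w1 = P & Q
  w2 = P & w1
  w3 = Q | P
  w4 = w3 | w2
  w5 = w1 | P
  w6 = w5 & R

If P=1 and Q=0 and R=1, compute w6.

1

w1 = 1 & 0 = 0
w5 = 0 | 1 = 1
w6 = 1 & 1 = 1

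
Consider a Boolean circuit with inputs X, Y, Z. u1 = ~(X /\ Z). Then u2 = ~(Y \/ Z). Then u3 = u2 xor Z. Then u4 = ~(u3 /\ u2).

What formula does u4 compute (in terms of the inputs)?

~(((~(Y \/ Z)) xor Z) /\ (~(Y \/ Z)))

u2 = ~(Y \/ Z)
u3 = u2 xor Z = (~(Y \/ Z)) xor Z
u4 = ~(u3 /\ u2) = ~(((~(Y \/ Z)) xor Z) /\ (~(Y \/ Z)))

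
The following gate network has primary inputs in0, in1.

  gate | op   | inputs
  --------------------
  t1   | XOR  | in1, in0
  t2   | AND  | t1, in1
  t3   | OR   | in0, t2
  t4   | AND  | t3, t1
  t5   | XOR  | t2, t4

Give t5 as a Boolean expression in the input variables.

t1 = in1 XOR in0
t2 = t1 AND in1 = (in1 XOR in0) AND in1
t3 = in0 OR t2 = in0 OR ((in1 XOR in0) AND in1)
t4 = t3 AND t1 = (in0 OR ((in1 XOR in0) AND in1)) AND (in1 XOR in0)
t5 = t2 XOR t4 = ((in1 XOR in0) AND in1) XOR ((in0 OR ((in1 XOR in0) AND in1)) AND (in1 XOR in0))

((in1 XOR in0) AND in1) XOR ((in0 OR ((in1 XOR in0) AND in1)) AND (in1 XOR in0))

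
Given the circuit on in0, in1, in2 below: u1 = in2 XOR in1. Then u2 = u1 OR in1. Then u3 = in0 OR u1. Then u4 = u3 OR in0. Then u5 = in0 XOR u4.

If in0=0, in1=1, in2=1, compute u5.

u1 = 1 XOR 1 = 0
u3 = 0 OR 0 = 0
u4 = 0 OR 0 = 0
u5 = 0 XOR 0 = 0

0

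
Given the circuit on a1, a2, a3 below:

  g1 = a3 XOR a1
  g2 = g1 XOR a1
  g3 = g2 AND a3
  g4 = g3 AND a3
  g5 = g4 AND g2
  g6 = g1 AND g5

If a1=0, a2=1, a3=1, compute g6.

1

g1 = 1 XOR 0 = 1
g2 = 1 XOR 0 = 1
g3 = 1 AND 1 = 1
g4 = 1 AND 1 = 1
g5 = 1 AND 1 = 1
g6 = 1 AND 1 = 1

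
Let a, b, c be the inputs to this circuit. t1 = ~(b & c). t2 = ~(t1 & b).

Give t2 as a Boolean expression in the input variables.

t1 = ~(b & c)
t2 = ~(t1 & b) = ~((~(b & c)) & b)

~((~(b & c)) & b)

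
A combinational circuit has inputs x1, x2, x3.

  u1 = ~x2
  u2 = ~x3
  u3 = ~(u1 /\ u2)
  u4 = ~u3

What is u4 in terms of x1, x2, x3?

~(~(~x2 /\ ~x3))

u1 = ~x2
u2 = ~x3
u3 = ~(u1 /\ u2) = ~(~x2 /\ ~x3)
u4 = ~u3 = ~(~(~x2 /\ ~x3))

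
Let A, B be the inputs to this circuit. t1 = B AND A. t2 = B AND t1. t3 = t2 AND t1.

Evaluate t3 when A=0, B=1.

0

t1 = 1 AND 0 = 0
t2 = 1 AND 0 = 0
t3 = 0 AND 0 = 0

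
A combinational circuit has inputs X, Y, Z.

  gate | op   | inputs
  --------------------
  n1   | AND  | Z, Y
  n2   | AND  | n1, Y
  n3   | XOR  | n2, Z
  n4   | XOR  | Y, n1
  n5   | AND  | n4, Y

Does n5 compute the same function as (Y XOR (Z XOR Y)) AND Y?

n1 = Z AND Y
n4 = Y XOR n1 = Y XOR (Z AND Y)
n5 = n4 AND Y = (Y XOR (Z AND Y)) AND Y
At X=0, Y=1, Z=0: circuit gives 1, formula gives 0.

No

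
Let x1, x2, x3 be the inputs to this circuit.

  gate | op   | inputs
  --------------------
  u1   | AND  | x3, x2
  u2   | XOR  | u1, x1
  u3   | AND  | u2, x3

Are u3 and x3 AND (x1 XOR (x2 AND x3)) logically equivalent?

u1 = x3 AND x2
u2 = u1 XOR x1 = (x3 AND x2) XOR x1
u3 = u2 AND x3 = ((x3 AND x2) XOR x1) AND x3
At x1=0, x2=0, x3=0: circuit gives 0, formula gives 0.
At x1=0, x2=1, x3=1: circuit gives 1, formula gives 1.
Agrees on all 8 inputs.

Yes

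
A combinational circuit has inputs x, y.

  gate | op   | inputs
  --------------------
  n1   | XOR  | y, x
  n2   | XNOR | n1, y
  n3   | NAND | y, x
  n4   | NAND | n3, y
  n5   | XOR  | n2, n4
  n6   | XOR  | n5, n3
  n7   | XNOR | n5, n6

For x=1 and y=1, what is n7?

1

n1 = 1 XOR 1 = 0
n2 = 0 XNOR 1 = 0
n3 = 1 NAND 1 = 0
n4 = 0 NAND 1 = 1
n5 = 0 XOR 1 = 1
n6 = 1 XOR 0 = 1
n7 = 1 XNOR 1 = 1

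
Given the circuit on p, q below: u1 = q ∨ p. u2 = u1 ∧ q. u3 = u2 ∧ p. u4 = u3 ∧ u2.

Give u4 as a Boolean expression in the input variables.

(((q ∨ p) ∧ q) ∧ p) ∧ ((q ∨ p) ∧ q)

u1 = q ∨ p
u2 = u1 ∧ q = (q ∨ p) ∧ q
u3 = u2 ∧ p = ((q ∨ p) ∧ q) ∧ p
u4 = u3 ∧ u2 = (((q ∨ p) ∧ q) ∧ p) ∧ ((q ∨ p) ∧ q)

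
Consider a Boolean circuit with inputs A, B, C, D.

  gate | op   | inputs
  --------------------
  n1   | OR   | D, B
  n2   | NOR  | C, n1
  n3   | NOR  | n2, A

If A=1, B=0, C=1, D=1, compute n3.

0

n1 = 1 OR 0 = 1
n2 = 1 NOR 1 = 0
n3 = 0 NOR 1 = 0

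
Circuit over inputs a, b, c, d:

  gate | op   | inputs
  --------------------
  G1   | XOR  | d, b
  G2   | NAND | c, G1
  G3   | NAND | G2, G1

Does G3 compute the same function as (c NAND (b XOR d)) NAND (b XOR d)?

Yes

G1 = d XOR b
G2 = c NAND G1 = c NAND (d XOR b)
G3 = G2 NAND G1 = (c NAND (d XOR b)) NAND (d XOR b)
At a=0, b=0, c=0, d=1: circuit gives 0, formula gives 0.
At a=0, b=0, c=0, d=0: circuit gives 1, formula gives 1.
Agrees on all 16 inputs.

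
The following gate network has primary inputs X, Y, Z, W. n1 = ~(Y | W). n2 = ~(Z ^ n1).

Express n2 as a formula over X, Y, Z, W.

n1 = ~(Y | W)
n2 = ~(Z ^ n1) = ~(Z ^ (~(Y | W)))

~(Z ^ (~(Y | W)))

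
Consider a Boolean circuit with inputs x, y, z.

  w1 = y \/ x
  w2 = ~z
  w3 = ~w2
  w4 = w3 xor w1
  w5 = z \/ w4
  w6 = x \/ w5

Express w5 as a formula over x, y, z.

z \/ (~~z xor (y \/ x))

w1 = y \/ x
w2 = ~z
w3 = ~w2 = ~~z
w4 = w3 xor w1 = ~~z xor (y \/ x)
w5 = z \/ w4 = z \/ (~~z xor (y \/ x))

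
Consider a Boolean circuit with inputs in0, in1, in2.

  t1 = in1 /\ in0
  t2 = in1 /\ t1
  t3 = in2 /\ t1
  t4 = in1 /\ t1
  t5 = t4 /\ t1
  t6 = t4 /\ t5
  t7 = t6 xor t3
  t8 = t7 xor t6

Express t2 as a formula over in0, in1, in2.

t1 = in1 /\ in0
t2 = in1 /\ t1 = in1 /\ (in1 /\ in0)

in1 /\ (in1 /\ in0)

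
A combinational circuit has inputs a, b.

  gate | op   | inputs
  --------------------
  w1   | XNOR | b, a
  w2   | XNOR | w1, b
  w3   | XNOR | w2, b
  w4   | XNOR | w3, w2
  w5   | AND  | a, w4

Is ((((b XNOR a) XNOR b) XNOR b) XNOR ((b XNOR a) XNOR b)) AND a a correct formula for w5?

Yes

w1 = b XNOR a
w2 = w1 XNOR b = (b XNOR a) XNOR b
w3 = w2 XNOR b = ((b XNOR a) XNOR b) XNOR b
w4 = w3 XNOR w2 = (((b XNOR a) XNOR b) XNOR b) XNOR ((b XNOR a) XNOR b)
w5 = a AND w4 = a AND ((((b XNOR a) XNOR b) XNOR b) XNOR ((b XNOR a) XNOR b))
At a=0, b=0: circuit gives 0, formula gives 0.
At a=1, b=1: circuit gives 1, formula gives 1.
Agrees on all 4 inputs.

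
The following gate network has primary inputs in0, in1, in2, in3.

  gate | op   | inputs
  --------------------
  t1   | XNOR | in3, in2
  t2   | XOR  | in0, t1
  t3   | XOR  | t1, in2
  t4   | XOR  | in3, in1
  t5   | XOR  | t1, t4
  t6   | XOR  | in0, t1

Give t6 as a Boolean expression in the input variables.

t1 = in3 XNOR in2
t6 = in0 XOR t1 = in0 XOR (in3 XNOR in2)

in0 XOR (in3 XNOR in2)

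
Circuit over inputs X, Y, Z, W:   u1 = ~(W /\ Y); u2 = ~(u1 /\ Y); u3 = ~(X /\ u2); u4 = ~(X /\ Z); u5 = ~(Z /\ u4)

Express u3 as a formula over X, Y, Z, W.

u1 = ~(W /\ Y)
u2 = ~(u1 /\ Y) = ~((~(W /\ Y)) /\ Y)
u3 = ~(X /\ u2) = ~(X /\ (~((~(W /\ Y)) /\ Y)))

~(X /\ (~((~(W /\ Y)) /\ Y)))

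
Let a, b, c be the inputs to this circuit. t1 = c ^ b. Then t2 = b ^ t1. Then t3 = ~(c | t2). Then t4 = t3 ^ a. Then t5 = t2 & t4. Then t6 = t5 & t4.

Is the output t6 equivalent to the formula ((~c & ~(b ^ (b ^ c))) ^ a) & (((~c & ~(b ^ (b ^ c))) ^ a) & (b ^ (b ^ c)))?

Yes

t1 = c ^ b
t2 = b ^ t1 = b ^ (c ^ b)
t3 = ~(c | t2) = ~(c | (b ^ (c ^ b)))
t4 = t3 ^ a = (~(c | (b ^ (c ^ b)))) ^ a
t5 = t2 & t4 = (b ^ (c ^ b)) & ((~(c | (b ^ (c ^ b)))) ^ a)
t6 = t5 & t4 = ((b ^ (c ^ b)) & ((~(c | (b ^ (c ^ b)))) ^ a)) & ((~(c | (b ^ (c ^ b)))) ^ a)
At a=0, b=0, c=0: circuit gives 0, formula gives 0.
At a=1, b=0, c=1: circuit gives 1, formula gives 1.
Agrees on all 8 inputs.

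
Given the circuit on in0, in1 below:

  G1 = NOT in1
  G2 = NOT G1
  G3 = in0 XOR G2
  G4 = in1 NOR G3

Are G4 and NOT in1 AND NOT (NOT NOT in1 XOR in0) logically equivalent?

G1 = NOT in1
G2 = NOT G1 = NOT NOT in1
G3 = in0 XOR G2 = in0 XOR NOT NOT in1
G4 = in1 NOR G3 = in1 NOR (in0 XOR NOT NOT in1)
At in0=0, in1=1: circuit gives 0, formula gives 0.
At in0=0, in1=0: circuit gives 1, formula gives 1.
Agrees on all 4 inputs.

Yes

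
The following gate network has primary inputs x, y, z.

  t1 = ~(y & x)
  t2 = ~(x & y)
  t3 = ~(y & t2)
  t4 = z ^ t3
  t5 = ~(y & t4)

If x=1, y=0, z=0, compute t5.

1

t2 = ~(1 & 0) = 1
t3 = ~(0 & 1) = 1
t4 = 0 ^ 1 = 1
t5 = ~(0 & 1) = 1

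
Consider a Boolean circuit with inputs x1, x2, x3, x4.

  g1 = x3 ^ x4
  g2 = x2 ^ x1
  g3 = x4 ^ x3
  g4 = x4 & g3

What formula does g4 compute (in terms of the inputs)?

x4 & (x4 ^ x3)

g3 = x4 ^ x3
g4 = x4 & g3 = x4 & (x4 ^ x3)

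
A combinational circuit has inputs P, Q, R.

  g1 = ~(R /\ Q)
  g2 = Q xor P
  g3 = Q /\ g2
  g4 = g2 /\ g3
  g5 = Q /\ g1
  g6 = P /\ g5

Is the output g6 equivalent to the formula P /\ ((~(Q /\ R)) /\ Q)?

Yes

g1 = ~(R /\ Q)
g5 = Q /\ g1 = Q /\ (~(R /\ Q))
g6 = P /\ g5 = P /\ (Q /\ (~(R /\ Q)))
At P=0, Q=0, R=0: circuit gives 0, formula gives 0.
At P=1, Q=1, R=0: circuit gives 1, formula gives 1.
Agrees on all 8 inputs.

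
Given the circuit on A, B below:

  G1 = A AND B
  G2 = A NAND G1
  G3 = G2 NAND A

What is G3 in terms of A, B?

(A NAND (A AND B)) NAND A

G1 = A AND B
G2 = A NAND G1 = A NAND (A AND B)
G3 = G2 NAND A = (A NAND (A AND B)) NAND A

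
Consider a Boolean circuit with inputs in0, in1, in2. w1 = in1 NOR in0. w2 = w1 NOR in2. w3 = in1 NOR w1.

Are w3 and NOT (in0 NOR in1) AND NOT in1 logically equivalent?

Yes

w1 = in1 NOR in0
w3 = in1 NOR w1 = in1 NOR (in1 NOR in0)
At in0=0, in1=0, in2=0: circuit gives 0, formula gives 0.
At in0=1, in1=0, in2=0: circuit gives 1, formula gives 1.
Agrees on all 8 inputs.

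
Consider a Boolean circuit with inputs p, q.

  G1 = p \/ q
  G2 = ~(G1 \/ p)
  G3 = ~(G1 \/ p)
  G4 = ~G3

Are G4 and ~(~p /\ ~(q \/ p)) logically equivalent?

Yes

G1 = p \/ q
G3 = ~(G1 \/ p) = ~((p \/ q) \/ p)
G4 = ~G3 = ~(~((p \/ q) \/ p))
At p=0, q=0: circuit gives 0, formula gives 0.
At p=0, q=1: circuit gives 1, formula gives 1.
Agrees on all 4 inputs.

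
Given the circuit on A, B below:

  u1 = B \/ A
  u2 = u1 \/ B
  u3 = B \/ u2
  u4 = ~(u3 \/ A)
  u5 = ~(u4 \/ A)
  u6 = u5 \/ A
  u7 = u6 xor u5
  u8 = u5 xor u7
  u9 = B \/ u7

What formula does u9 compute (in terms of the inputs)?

B \/ (((~((~((B \/ ((B \/ A) \/ B)) \/ A)) \/ A)) \/ A) xor (~((~((B \/ ((B \/ A) \/ B)) \/ A)) \/ A)))

u1 = B \/ A
u2 = u1 \/ B = (B \/ A) \/ B
u3 = B \/ u2 = B \/ ((B \/ A) \/ B)
u4 = ~(u3 \/ A) = ~((B \/ ((B \/ A) \/ B)) \/ A)
u5 = ~(u4 \/ A) = ~((~((B \/ ((B \/ A) \/ B)) \/ A)) \/ A)
u6 = u5 \/ A = (~((~((B \/ ((B \/ A) \/ B)) \/ A)) \/ A)) \/ A
u7 = u6 xor u5 = ((~((~((B \/ ((B \/ A) \/ B)) \/ A)) \/ A)) \/ A) xor (~((~((B \/ ((B \/ A) \/ B)) \/ A)) \/ A))
u9 = B \/ u7 = B \/ (((~((~((B \/ ((B \/ A) \/ B)) \/ A)) \/ A)) \/ A) xor (~((~((B \/ ((B \/ A) \/ B)) \/ A)) \/ A)))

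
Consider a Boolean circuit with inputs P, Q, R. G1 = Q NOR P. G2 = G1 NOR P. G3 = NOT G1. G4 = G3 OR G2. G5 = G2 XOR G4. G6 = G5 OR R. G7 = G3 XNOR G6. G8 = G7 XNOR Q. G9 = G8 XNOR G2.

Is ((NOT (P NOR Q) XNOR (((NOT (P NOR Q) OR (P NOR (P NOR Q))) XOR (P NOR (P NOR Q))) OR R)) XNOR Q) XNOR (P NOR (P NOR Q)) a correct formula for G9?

G1 = Q NOR P
G2 = G1 NOR P = (Q NOR P) NOR P
G3 = NOT G1 = NOT (Q NOR P)
G4 = G3 OR G2 = NOT (Q NOR P) OR ((Q NOR P) NOR P)
G5 = G2 XOR G4 = ((Q NOR P) NOR P) XOR (NOT (Q NOR P) OR ((Q NOR P) NOR P))
G6 = G5 OR R = (((Q NOR P) NOR P) XOR (NOT (Q NOR P) OR ((Q NOR P) NOR P))) OR R
G7 = G3 XNOR G6 = NOT (Q NOR P) XNOR ((((Q NOR P) NOR P) XOR (NOT (Q NOR P) OR ((Q NOR P) NOR P))) OR R)
G8 = G7 XNOR Q = (NOT (Q NOR P) XNOR ((((Q NOR P) NOR P) XOR (NOT (Q NOR P) OR ((Q NOR P) NOR P))) OR R)) XNOR Q
G9 = G8 XNOR G2 = ((NOT (Q NOR P) XNOR ((((Q NOR P) NOR P) XOR (NOT (Q NOR P) OR ((Q NOR P) NOR P))) OR R)) XNOR Q) XNOR ((Q NOR P) NOR P)
At P=0, Q=0, R=1: circuit gives 0, formula gives 0.
At P=0, Q=0, R=0: circuit gives 1, formula gives 1.
Agrees on all 8 inputs.

Yes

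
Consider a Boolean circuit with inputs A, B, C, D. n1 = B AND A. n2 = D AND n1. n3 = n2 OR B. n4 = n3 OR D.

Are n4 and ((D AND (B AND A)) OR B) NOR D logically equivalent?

No

n1 = B AND A
n2 = D AND n1 = D AND (B AND A)
n3 = n2 OR B = (D AND (B AND A)) OR B
n4 = n3 OR D = ((D AND (B AND A)) OR B) OR D
At A=0, B=0, C=0, D=0: circuit gives 0, formula gives 1.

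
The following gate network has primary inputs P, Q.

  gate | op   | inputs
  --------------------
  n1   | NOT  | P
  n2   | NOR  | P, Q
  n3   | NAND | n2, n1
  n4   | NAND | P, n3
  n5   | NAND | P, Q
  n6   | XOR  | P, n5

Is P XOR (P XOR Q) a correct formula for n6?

No

n5 = P NAND Q
n6 = P XOR n5 = P XOR (P NAND Q)
At P=0, Q=0: circuit gives 1, formula gives 0.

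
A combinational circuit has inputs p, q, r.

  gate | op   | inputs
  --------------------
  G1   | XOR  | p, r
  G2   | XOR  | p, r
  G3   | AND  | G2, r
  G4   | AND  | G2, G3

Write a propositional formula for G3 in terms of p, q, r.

G2 = p XOR r
G3 = G2 AND r = (p XOR r) AND r

(p XOR r) AND r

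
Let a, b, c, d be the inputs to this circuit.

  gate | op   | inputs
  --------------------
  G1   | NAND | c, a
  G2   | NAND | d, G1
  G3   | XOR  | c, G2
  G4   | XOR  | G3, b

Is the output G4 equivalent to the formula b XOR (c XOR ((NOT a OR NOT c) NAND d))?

G1 = c NAND a
G2 = d NAND G1 = d NAND (c NAND a)
G3 = c XOR G2 = c XOR (d NAND (c NAND a))
G4 = G3 XOR b = (c XOR (d NAND (c NAND a))) XOR b
At a=0, b=0, c=0, d=1: circuit gives 0, formula gives 0.
At a=0, b=0, c=0, d=0: circuit gives 1, formula gives 1.
Agrees on all 16 inputs.

Yes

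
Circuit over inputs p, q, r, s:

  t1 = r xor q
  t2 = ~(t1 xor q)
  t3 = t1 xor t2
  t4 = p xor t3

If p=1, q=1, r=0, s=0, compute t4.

t1 = 0 xor 1 = 1
t2 = ~(1 xor 1) = 1
t3 = 1 xor 1 = 0
t4 = 1 xor 0 = 1

1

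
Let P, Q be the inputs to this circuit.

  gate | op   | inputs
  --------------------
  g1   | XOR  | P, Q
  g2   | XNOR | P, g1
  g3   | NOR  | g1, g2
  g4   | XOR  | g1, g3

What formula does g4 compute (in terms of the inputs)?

g1 = P XOR Q
g2 = P XNOR g1 = P XNOR (P XOR Q)
g3 = g1 NOR g2 = (P XOR Q) NOR (P XNOR (P XOR Q))
g4 = g1 XOR g3 = (P XOR Q) XOR ((P XOR Q) NOR (P XNOR (P XOR Q)))

(P XOR Q) XOR ((P XOR Q) NOR (P XNOR (P XOR Q)))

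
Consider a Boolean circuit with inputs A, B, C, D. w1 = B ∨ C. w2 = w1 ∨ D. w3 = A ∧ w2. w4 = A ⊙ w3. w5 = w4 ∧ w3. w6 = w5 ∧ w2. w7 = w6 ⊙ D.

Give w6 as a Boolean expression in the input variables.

w1 = B ∨ C
w2 = w1 ∨ D = (B ∨ C) ∨ D
w3 = A ∧ w2 = A ∧ ((B ∨ C) ∨ D)
w4 = A ⊙ w3 = A ⊙ (A ∧ ((B ∨ C) ∨ D))
w5 = w4 ∧ w3 = (A ⊙ (A ∧ ((B ∨ C) ∨ D))) ∧ (A ∧ ((B ∨ C) ∨ D))
w6 = w5 ∧ w2 = ((A ⊙ (A ∧ ((B ∨ C) ∨ D))) ∧ (A ∧ ((B ∨ C) ∨ D))) ∧ ((B ∨ C) ∨ D)

((A ⊙ (A ∧ ((B ∨ C) ∨ D))) ∧ (A ∧ ((B ∨ C) ∨ D))) ∧ ((B ∨ C) ∨ D)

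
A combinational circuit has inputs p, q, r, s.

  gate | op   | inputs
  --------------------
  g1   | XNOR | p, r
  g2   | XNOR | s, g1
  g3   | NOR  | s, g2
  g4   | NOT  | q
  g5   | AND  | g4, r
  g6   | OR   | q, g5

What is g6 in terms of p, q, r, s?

g4 = NOT q
g5 = g4 AND r = NOT q AND r
g6 = q OR g5 = q OR (NOT q AND r)

q OR (NOT q AND r)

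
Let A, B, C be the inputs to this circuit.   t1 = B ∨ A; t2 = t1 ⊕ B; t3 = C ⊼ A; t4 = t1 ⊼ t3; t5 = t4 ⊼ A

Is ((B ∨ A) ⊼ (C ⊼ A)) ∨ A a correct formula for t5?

No

t1 = B ∨ A
t3 = C ⊼ A
t4 = t1 ⊼ t3 = (B ∨ A) ⊼ (C ⊼ A)
t5 = t4 ⊼ A = ((B ∨ A) ⊼ (C ⊼ A)) ⊼ A
At A=0, B=1, C=0: circuit gives 1, formula gives 0.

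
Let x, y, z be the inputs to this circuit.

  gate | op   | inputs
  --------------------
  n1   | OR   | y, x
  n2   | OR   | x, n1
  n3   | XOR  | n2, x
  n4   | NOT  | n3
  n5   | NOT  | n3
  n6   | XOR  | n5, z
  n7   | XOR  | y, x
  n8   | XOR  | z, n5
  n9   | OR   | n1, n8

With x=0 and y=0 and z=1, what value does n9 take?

0

n1 = 0 OR 0 = 0
n2 = 0 OR 0 = 0
n3 = 0 XOR 0 = 0
n5 = NOT 0 = 1
n8 = 1 XOR 1 = 0
n9 = 0 OR 0 = 0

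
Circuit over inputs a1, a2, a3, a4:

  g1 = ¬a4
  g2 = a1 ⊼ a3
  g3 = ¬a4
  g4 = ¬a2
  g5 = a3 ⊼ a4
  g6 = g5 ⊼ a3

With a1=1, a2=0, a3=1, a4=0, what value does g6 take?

0

g5 = 1 ⊼ 0 = 1
g6 = 1 ⊼ 1 = 0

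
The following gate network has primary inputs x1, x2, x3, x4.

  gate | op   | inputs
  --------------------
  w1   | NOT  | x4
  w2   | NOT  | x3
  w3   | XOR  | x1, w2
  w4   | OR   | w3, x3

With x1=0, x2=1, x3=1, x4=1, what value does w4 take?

1

w2 = NOT 1 = 0
w3 = 0 XOR 0 = 0
w4 = 0 OR 1 = 1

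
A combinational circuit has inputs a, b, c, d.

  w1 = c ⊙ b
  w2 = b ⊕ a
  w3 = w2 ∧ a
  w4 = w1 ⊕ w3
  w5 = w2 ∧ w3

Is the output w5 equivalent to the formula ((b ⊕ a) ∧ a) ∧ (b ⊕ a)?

Yes

w2 = b ⊕ a
w3 = w2 ∧ a = (b ⊕ a) ∧ a
w5 = w2 ∧ w3 = (b ⊕ a) ∧ ((b ⊕ a) ∧ a)
At a=0, b=0, c=0, d=0: circuit gives 0, formula gives 0.
At a=1, b=0, c=0, d=0: circuit gives 1, formula gives 1.
Agrees on all 16 inputs.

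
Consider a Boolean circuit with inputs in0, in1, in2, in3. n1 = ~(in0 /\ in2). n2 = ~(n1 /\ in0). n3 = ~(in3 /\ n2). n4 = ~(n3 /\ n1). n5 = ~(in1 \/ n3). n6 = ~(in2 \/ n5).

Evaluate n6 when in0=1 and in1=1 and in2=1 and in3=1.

0

n1 = ~(1 /\ 1) = 0
n2 = ~(0 /\ 1) = 1
n3 = ~(1 /\ 1) = 0
n5 = ~(1 \/ 0) = 0
n6 = ~(1 \/ 0) = 0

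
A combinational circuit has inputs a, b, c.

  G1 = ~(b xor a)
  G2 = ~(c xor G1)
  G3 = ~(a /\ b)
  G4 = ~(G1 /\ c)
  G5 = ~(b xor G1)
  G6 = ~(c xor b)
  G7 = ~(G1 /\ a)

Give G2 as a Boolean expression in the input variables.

~(c xor (~(b xor a)))

G1 = ~(b xor a)
G2 = ~(c xor G1) = ~(c xor (~(b xor a)))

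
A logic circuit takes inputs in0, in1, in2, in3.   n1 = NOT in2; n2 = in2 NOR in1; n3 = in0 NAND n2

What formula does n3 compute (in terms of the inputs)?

in0 NAND (in2 NOR in1)

n2 = in2 NOR in1
n3 = in0 NAND n2 = in0 NAND (in2 NOR in1)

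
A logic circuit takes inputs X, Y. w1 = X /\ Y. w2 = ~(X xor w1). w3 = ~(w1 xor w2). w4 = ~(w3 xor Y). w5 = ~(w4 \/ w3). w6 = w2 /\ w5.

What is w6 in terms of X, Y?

w1 = X /\ Y
w2 = ~(X xor w1) = ~(X xor (X /\ Y))
w3 = ~(w1 xor w2) = ~((X /\ Y) xor (~(X xor (X /\ Y))))
w4 = ~(w3 xor Y) = ~((~((X /\ Y) xor (~(X xor (X /\ Y))))) xor Y)
w5 = ~(w4 \/ w3) = ~((~((~((X /\ Y) xor (~(X xor (X /\ Y))))) xor Y)) \/ (~((X /\ Y) xor (~(X xor (X /\ Y))))))
w6 = w2 /\ w5 = (~(X xor (X /\ Y))) /\ (~((~((~((X /\ Y) xor (~(X xor (X /\ Y))))) xor Y)) \/ (~((X /\ Y) xor (~(X xor (X /\ Y)))))))

(~(X xor (X /\ Y))) /\ (~((~((~((X /\ Y) xor (~(X xor (X /\ Y))))) xor Y)) \/ (~((X /\ Y) xor (~(X xor (X /\ Y)))))))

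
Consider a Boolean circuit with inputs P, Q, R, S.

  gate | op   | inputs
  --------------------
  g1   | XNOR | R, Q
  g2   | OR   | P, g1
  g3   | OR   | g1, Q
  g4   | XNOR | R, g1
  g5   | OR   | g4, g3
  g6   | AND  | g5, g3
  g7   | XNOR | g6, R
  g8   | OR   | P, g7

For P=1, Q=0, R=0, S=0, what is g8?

g1 = 0 XNOR 0 = 1
g3 = 1 OR 0 = 1
g4 = 0 XNOR 1 = 0
g5 = 0 OR 1 = 1
g6 = 1 AND 1 = 1
g7 = 1 XNOR 0 = 0
g8 = 1 OR 0 = 1

1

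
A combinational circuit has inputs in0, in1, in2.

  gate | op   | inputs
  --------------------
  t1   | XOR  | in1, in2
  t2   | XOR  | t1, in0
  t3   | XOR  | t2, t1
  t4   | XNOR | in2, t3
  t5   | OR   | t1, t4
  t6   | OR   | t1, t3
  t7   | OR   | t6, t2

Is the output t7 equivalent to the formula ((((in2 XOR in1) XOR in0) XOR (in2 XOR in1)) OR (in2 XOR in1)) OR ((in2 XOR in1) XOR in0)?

t1 = in1 XOR in2
t2 = t1 XOR in0 = (in1 XOR in2) XOR in0
t3 = t2 XOR t1 = ((in1 XOR in2) XOR in0) XOR (in1 XOR in2)
t6 = t1 OR t3 = (in1 XOR in2) OR (((in1 XOR in2) XOR in0) XOR (in1 XOR in2))
t7 = t6 OR t2 = ((in1 XOR in2) OR (((in1 XOR in2) XOR in0) XOR (in1 XOR in2))) OR ((in1 XOR in2) XOR in0)
At in0=0, in1=0, in2=0: circuit gives 0, formula gives 0.
At in0=0, in1=0, in2=1: circuit gives 1, formula gives 1.
Agrees on all 8 inputs.

Yes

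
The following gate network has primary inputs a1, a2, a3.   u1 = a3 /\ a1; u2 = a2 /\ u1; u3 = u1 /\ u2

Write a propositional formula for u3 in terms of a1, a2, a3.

(a3 /\ a1) /\ (a2 /\ (a3 /\ a1))

u1 = a3 /\ a1
u2 = a2 /\ u1 = a2 /\ (a3 /\ a1)
u3 = u1 /\ u2 = (a3 /\ a1) /\ (a2 /\ (a3 /\ a1))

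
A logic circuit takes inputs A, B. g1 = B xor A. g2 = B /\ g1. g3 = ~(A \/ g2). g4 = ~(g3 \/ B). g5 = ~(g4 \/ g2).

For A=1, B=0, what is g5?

0

g1 = 0 xor 1 = 1
g2 = 0 /\ 1 = 0
g3 = ~(1 \/ 0) = 0
g4 = ~(0 \/ 0) = 1
g5 = ~(1 \/ 0) = 0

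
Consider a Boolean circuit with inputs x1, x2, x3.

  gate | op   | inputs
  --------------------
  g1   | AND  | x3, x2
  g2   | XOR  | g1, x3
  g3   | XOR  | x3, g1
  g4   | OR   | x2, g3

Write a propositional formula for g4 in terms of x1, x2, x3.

x2 OR (x3 XOR (x3 AND x2))

g1 = x3 AND x2
g3 = x3 XOR g1 = x3 XOR (x3 AND x2)
g4 = x2 OR g3 = x2 OR (x3 XOR (x3 AND x2))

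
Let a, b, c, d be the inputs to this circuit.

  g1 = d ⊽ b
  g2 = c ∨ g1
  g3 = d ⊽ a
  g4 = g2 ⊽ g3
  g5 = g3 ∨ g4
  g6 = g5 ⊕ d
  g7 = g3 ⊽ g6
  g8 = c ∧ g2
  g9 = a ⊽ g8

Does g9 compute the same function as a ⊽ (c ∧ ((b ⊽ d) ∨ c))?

Yes

g1 = d ⊽ b
g2 = c ∨ g1 = c ∨ (d ⊽ b)
g8 = c ∧ g2 = c ∧ (c ∨ (d ⊽ b))
g9 = a ⊽ g8 = a ⊽ (c ∧ (c ∨ (d ⊽ b)))
At a=0, b=0, c=1, d=0: circuit gives 0, formula gives 0.
At a=0, b=0, c=0, d=0: circuit gives 1, formula gives 1.
Agrees on all 16 inputs.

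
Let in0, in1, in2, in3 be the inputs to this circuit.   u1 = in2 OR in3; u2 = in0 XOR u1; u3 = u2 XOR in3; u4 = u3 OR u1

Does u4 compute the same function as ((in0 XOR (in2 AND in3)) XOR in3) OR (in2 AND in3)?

No

u1 = in2 OR in3
u2 = in0 XOR u1 = in0 XOR (in2 OR in3)
u3 = u2 XOR in3 = (in0 XOR (in2 OR in3)) XOR in3
u4 = u3 OR u1 = ((in0 XOR (in2 OR in3)) XOR in3) OR (in2 OR in3)
At in0=0, in1=0, in2=1, in3=0: circuit gives 1, formula gives 0.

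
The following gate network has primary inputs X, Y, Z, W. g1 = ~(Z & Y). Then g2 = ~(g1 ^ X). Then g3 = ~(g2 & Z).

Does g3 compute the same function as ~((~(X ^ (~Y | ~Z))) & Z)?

g1 = ~(Z & Y)
g2 = ~(g1 ^ X) = ~((~(Z & Y)) ^ X)
g3 = ~(g2 & Z) = ~((~((~(Z & Y)) ^ X)) & Z)
At X=0, Y=1, Z=1, W=0: circuit gives 0, formula gives 0.
At X=0, Y=0, Z=0, W=0: circuit gives 1, formula gives 1.
Agrees on all 16 inputs.

Yes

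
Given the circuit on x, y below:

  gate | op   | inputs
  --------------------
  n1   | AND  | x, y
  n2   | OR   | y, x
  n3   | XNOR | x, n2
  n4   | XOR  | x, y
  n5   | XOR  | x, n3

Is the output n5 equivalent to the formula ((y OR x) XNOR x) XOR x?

n2 = y OR x
n3 = x XNOR n2 = x XNOR (y OR x)
n5 = x XOR n3 = x XOR (x XNOR (y OR x))
At x=0, y=1: circuit gives 0, formula gives 0.
At x=0, y=0: circuit gives 1, formula gives 1.
Agrees on all 4 inputs.

Yes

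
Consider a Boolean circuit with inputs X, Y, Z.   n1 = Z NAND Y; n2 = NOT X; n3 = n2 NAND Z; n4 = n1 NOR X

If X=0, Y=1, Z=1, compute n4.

n1 = 1 NAND 1 = 0
n4 = 0 NOR 0 = 1

1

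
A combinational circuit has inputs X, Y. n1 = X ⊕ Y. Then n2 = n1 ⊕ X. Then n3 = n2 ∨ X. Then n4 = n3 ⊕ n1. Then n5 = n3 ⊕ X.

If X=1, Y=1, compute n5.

n1 = 1 ⊕ 1 = 0
n2 = 0 ⊕ 1 = 1
n3 = 1 ∨ 1 = 1
n5 = 1 ⊕ 1 = 0

0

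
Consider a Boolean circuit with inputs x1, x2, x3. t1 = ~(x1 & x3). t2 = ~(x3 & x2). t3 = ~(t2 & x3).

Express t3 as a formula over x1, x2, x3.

t2 = ~(x3 & x2)
t3 = ~(t2 & x3) = ~((~(x3 & x2)) & x3)

~((~(x3 & x2)) & x3)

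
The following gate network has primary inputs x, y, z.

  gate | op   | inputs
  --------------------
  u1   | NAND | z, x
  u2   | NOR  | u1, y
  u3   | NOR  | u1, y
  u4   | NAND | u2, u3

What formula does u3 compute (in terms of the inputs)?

u1 = z NAND x
u3 = u1 NOR y = (z NAND x) NOR y

(z NAND x) NOR y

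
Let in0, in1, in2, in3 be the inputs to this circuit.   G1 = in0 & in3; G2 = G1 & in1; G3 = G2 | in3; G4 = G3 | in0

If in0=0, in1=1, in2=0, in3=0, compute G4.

0

G1 = 0 & 0 = 0
G2 = 0 & 1 = 0
G3 = 0 | 0 = 0
G4 = 0 | 0 = 0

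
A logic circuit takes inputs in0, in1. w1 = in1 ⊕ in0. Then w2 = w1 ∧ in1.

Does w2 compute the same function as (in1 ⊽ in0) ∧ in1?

w1 = in1 ⊕ in0
w2 = w1 ∧ in1 = (in1 ⊕ in0) ∧ in1
At in0=0, in1=1: circuit gives 1, formula gives 0.

No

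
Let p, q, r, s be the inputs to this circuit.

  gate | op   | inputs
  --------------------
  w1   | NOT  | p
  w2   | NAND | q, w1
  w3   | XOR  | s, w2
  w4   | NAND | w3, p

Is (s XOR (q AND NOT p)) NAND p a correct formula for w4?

w1 = NOT p
w2 = q NAND w1 = q NAND NOT p
w3 = s XOR w2 = s XOR (q NAND NOT p)
w4 = w3 NAND p = (s XOR (q NAND NOT p)) NAND p
At p=1, q=0, r=0, s=0: circuit gives 0, formula gives 1.

No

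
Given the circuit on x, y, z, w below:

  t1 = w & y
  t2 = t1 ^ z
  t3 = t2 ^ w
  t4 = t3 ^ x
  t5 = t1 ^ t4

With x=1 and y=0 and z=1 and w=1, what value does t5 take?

t1 = 1 & 0 = 0
t2 = 0 ^ 1 = 1
t3 = 1 ^ 1 = 0
t4 = 0 ^ 1 = 1
t5 = 0 ^ 1 = 1

1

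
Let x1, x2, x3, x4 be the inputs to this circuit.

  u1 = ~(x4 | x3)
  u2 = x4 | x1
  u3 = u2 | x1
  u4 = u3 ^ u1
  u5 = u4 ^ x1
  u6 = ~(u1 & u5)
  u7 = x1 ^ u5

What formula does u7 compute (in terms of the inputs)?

u1 = ~(x4 | x3)
u2 = x4 | x1
u3 = u2 | x1 = (x4 | x1) | x1
u4 = u3 ^ u1 = ((x4 | x1) | x1) ^ (~(x4 | x3))
u5 = u4 ^ x1 = (((x4 | x1) | x1) ^ (~(x4 | x3))) ^ x1
u7 = x1 ^ u5 = x1 ^ ((((x4 | x1) | x1) ^ (~(x4 | x3))) ^ x1)

x1 ^ ((((x4 | x1) | x1) ^ (~(x4 | x3))) ^ x1)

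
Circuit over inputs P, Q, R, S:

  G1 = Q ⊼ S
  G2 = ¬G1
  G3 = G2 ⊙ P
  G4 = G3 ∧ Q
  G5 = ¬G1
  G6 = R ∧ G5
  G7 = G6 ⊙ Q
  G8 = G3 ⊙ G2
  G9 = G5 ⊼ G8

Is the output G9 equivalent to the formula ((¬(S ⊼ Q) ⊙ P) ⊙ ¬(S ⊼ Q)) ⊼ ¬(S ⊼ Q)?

G1 = Q ⊼ S
G2 = ¬G1 = ¬(Q ⊼ S)
G3 = G2 ⊙ P = ¬(Q ⊼ S) ⊙ P
G5 = ¬G1 = ¬(Q ⊼ S)
G8 = G3 ⊙ G2 = (¬(Q ⊼ S) ⊙ P) ⊙ ¬(Q ⊼ S)
G9 = G5 ⊼ G8 = ¬(Q ⊼ S) ⊼ ((¬(Q ⊼ S) ⊙ P) ⊙ ¬(Q ⊼ S))
At P=1, Q=1, R=0, S=1: circuit gives 0, formula gives 0.
At P=0, Q=0, R=0, S=0: circuit gives 1, formula gives 1.
Agrees on all 16 inputs.

Yes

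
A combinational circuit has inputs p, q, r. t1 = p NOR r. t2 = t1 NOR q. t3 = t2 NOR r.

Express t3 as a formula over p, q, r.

t1 = p NOR r
t2 = t1 NOR q = (p NOR r) NOR q
t3 = t2 NOR r = ((p NOR r) NOR q) NOR r

((p NOR r) NOR q) NOR r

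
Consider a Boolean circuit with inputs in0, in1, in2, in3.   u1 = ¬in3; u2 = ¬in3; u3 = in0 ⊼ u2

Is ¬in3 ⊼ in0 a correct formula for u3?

u2 = ¬in3
u3 = in0 ⊼ u2 = in0 ⊼ ¬in3
At in0=1, in1=0, in2=0, in3=0: circuit gives 0, formula gives 0.
At in0=0, in1=0, in2=0, in3=0: circuit gives 1, formula gives 1.
Agrees on all 16 inputs.

Yes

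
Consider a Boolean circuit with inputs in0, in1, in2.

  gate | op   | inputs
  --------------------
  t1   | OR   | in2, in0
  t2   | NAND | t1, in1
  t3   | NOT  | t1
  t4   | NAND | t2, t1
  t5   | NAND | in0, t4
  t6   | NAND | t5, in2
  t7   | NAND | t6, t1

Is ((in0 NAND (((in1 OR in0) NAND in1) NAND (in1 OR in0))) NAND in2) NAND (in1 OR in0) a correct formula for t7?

No

t1 = in2 OR in0
t2 = t1 NAND in1 = (in2 OR in0) NAND in1
t4 = t2 NAND t1 = ((in2 OR in0) NAND in1) NAND (in2 OR in0)
t5 = in0 NAND t4 = in0 NAND (((in2 OR in0) NAND in1) NAND (in2 OR in0))
t6 = t5 NAND in2 = (in0 NAND (((in2 OR in0) NAND in1) NAND (in2 OR in0))) NAND in2
t7 = t6 NAND t1 = ((in0 NAND (((in2 OR in0) NAND in1) NAND (in2 OR in0))) NAND in2) NAND (in2 OR in0)
At in0=0, in1=1, in2=0: circuit gives 1, formula gives 0.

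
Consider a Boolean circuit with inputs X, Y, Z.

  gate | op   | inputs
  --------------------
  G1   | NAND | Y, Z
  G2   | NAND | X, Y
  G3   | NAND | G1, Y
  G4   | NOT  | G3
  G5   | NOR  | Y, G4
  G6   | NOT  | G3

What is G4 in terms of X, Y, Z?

G1 = Y NAND Z
G3 = G1 NAND Y = (Y NAND Z) NAND Y
G4 = NOT G3 = NOT ((Y NAND Z) NAND Y)

NOT ((Y NAND Z) NAND Y)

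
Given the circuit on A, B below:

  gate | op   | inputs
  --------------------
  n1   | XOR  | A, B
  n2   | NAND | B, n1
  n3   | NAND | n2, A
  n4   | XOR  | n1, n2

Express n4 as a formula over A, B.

n1 = A XOR B
n2 = B NAND n1 = B NAND (A XOR B)
n4 = n1 XOR n2 = (A XOR B) XOR (B NAND (A XOR B))

(A XOR B) XOR (B NAND (A XOR B))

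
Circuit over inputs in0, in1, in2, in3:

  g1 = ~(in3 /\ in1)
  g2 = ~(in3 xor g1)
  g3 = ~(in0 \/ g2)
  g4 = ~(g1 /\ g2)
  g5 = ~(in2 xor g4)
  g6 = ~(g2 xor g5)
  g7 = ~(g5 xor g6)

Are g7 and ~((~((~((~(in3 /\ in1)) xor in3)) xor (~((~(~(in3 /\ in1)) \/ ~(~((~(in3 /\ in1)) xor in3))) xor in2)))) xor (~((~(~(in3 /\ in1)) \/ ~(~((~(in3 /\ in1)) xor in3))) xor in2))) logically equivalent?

Yes

g1 = ~(in3 /\ in1)
g2 = ~(in3 xor g1) = ~(in3 xor (~(in3 /\ in1)))
g4 = ~(g1 /\ g2) = ~((~(in3 /\ in1)) /\ (~(in3 xor (~(in3 /\ in1)))))
g5 = ~(in2 xor g4) = ~(in2 xor (~((~(in3 /\ in1)) /\ (~(in3 xor (~(in3 /\ in1)))))))
g6 = ~(g2 xor g5) = ~((~(in3 xor (~(in3 /\ in1)))) xor (~(in2 xor (~((~(in3 /\ in1)) /\ (~(in3 xor (~(in3 /\ in1)))))))))
g7 = ~(g5 xor g6) = ~((~(in2 xor (~((~(in3 /\ in1)) /\ (~(in3 xor (~(in3 /\ in1)))))))) xor (~((~(in3 xor (~(in3 /\ in1)))) xor (~(in2 xor (~((~(in3 /\ in1)) /\ (~(in3 xor (~(in3 /\ in1)))))))))))
At in0=0, in1=0, in2=0, in3=0: circuit gives 0, formula gives 0.
At in0=0, in1=0, in2=0, in3=1: circuit gives 1, formula gives 1.
Agrees on all 16 inputs.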